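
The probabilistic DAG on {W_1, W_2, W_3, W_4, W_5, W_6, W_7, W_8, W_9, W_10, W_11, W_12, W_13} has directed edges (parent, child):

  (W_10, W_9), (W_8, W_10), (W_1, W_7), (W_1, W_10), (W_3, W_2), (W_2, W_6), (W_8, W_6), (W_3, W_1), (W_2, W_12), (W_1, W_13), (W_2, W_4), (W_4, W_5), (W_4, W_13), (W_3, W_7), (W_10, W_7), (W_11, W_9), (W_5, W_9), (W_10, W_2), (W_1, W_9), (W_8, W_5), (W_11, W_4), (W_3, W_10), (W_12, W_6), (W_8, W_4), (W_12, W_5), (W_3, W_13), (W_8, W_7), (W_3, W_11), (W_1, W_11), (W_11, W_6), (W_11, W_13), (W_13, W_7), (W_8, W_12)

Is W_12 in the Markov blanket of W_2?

Yes

W_12 is a child of W_2.
So W_12 ∈ MB(W_2).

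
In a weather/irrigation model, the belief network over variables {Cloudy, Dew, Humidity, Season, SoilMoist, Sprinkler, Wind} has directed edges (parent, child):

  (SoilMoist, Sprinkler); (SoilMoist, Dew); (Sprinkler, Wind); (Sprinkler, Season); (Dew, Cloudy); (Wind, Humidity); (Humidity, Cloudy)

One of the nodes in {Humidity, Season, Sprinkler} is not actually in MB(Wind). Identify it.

Season

The Markov blanket of a node is its parents, its children, and the other parents of its children.
Wind has child Humidity.
Wind's parents: Sprinkler.
Other parents of Wind's children:
  Humidity has no other parent.
MB(Wind) = {Humidity, Sprinkler}.
Season is neither a parent, child, nor co-parent of Wind, so it does not belong.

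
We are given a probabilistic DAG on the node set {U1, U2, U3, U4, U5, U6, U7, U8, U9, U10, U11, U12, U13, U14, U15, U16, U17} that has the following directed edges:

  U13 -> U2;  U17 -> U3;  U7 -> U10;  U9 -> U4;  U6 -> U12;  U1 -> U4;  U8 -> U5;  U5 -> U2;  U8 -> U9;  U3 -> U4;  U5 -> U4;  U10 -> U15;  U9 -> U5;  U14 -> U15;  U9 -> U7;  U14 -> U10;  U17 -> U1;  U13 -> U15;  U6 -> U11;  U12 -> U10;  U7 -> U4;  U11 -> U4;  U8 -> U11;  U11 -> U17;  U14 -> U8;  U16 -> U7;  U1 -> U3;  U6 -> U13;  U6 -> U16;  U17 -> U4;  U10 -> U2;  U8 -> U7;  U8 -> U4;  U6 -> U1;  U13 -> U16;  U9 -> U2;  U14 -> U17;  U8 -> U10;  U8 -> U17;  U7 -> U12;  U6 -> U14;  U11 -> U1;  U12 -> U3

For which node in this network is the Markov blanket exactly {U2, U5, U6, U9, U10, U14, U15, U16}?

The target node must have every member of {U2, U5, U6, U9, U10, U14, U15, U16} as a parent, child, or co-parent, and no others.
Parents of U13: U6; children: U2, U15, U16; co-parents: U5, U6, U9, U10, U14.
These exactly cover the given set, so the node is U13.

U13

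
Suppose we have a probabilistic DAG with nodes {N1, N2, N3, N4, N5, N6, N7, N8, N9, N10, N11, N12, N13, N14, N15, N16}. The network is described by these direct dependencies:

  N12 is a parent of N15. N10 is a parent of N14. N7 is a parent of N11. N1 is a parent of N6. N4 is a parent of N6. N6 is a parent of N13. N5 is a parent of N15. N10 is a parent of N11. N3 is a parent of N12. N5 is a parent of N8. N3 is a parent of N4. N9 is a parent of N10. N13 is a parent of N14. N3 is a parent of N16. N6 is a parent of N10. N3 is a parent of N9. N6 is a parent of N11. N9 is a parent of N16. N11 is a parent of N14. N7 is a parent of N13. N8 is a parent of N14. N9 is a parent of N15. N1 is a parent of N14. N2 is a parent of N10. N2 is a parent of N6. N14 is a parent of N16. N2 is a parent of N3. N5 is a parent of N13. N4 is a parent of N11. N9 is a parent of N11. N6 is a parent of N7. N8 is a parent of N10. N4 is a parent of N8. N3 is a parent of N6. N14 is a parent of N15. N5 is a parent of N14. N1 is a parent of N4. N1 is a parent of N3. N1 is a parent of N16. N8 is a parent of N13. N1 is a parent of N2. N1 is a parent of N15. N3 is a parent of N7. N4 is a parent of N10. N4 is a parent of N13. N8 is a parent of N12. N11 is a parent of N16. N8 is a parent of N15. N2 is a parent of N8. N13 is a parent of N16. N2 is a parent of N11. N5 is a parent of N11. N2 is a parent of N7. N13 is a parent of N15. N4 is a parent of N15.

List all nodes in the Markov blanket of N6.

By definition, MB(N6) is built from N6's parents, N6's children, and the co-parents of N6.
N6's children: N7, N10, N11, N13.
Pa(N6) = {N1, N2, N3, N4}.
Co-parents of N6 (other parents of its children):
  N7's other parents are N2, N3.
  N10 also has parents N2, N4, N8, N9.
  N11's other parents are N2, N4, N5, N7, N9, N10.
  parents(N13) \ {N6} = {N4, N5, N7, N8}.
Union: {N1, N2, N3, N4} ∪ {N7, N10, N11, N13} ∪ {N2, N3, N4, N5, N7, N8, N9, N10} = {N1, N2, N3, N4, N5, N7, N8, N9, N10, N11, N13}.

{N1, N2, N3, N4, N5, N7, N8, N9, N10, N11, N13}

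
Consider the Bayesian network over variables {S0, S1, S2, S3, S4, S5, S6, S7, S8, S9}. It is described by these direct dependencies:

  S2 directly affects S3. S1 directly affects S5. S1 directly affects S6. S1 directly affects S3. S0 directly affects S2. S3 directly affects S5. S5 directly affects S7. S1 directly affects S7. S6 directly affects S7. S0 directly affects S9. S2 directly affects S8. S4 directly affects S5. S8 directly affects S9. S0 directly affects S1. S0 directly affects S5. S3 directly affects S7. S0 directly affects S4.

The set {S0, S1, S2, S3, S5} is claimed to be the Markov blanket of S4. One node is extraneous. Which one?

S2

Recall MB(v) = parents ∪ children ∪ spouses, where spouses are the other parents of v's children.
S4 has parent S0.
S4's children: S5.
Other parents of S4's children:
  S5: S0, S1, S3
MB(S4) = {S0, S1, S3, S5}.
S2 is neither a parent, child, nor co-parent of S4, so it does not belong.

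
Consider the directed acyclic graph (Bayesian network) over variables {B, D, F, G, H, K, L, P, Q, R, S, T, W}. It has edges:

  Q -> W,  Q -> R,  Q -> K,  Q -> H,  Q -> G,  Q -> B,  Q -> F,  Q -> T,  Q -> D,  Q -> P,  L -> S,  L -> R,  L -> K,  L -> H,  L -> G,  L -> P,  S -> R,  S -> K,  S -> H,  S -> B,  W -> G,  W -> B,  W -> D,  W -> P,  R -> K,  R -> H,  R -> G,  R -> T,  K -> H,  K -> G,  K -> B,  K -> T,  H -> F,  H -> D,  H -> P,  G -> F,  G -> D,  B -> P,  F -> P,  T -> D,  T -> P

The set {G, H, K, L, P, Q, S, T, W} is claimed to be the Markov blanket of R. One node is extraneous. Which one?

P

The Markov blanket of a node is its parents, its children, and the other parents of its children.
R has parents L, Q, S.
R has children G, H, K, T.
Co-parents of R (other parents of its children):
  K: L, Q, S
  H: K, L, Q, S
  G: K, L, Q, W
  T: K, Q
MB(R) = {G, H, K, L, Q, S, T, W}.
P is neither a parent, child, nor co-parent of R, so it does not belong.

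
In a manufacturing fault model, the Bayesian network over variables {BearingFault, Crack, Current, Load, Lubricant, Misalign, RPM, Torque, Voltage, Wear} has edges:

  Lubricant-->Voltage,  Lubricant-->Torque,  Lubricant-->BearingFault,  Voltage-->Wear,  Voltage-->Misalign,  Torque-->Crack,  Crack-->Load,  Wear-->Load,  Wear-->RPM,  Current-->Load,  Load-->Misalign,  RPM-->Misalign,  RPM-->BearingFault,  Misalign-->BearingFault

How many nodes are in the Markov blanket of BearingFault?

Parents of BearingFault: Lubricant, Misalign, RPM.
Ch(BearingFault) = {}.
BearingFault has no children, so there are no co-parents.
MB(BearingFault) = {Lubricant, Misalign, RPM}, which has 3 nodes.

3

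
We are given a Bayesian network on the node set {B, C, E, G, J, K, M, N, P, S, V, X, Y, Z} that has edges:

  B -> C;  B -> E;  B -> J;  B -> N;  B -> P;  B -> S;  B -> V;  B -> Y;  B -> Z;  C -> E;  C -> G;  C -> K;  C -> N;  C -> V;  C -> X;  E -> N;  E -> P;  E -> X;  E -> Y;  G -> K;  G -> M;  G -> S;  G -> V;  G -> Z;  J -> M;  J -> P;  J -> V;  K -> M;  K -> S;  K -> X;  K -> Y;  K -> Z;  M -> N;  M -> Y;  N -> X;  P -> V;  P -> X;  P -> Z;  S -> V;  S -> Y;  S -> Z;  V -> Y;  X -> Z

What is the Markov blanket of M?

The Markov blanket of a node is its parents, its children, and the other parents of its children.
Pa(M) = {G, J, K}.
M has children N, Y.
Parents of each child, excluding M:
  N: B, C, E
  Y: B, E, K, S, V
MB(M) = {B, C, E, G, J, K, N, S, V, Y}.

{B, C, E, G, J, K, N, S, V, Y}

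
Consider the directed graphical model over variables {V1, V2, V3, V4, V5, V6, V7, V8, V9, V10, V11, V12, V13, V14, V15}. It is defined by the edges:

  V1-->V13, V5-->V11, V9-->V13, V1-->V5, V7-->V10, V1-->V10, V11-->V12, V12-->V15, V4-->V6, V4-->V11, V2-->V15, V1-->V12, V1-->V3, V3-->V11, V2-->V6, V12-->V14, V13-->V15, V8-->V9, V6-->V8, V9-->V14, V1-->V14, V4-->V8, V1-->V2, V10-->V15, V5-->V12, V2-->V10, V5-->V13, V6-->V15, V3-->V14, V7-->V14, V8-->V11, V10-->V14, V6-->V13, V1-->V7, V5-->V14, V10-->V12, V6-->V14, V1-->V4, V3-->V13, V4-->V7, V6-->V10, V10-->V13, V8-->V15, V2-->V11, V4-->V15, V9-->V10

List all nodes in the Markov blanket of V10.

A node's Markov blanket = Pa ∪ Ch ∪ (parents of Ch other than the node itself).
Children of V10: V12, V13, V14, V15.
V10 has parents V1, V2, V6, V7, V9.
Co-parents of V10 (other parents of its children):
  parents(V12) \ {V10} = {V1, V5, V11}.
  V13's other parents are V1, V3, V5, V6, V9.
  V14's other parents are V1, V3, V5, V6, V7, V9, V12.
  parents(V15) \ {V10} = {V2, V4, V6, V8, V12, V13}.
Taking the union gives {V1, V2, V3, V4, V5, V6, V7, V8, V9, V11, V12, V13, V14, V15}.

{V1, V2, V3, V4, V5, V6, V7, V8, V9, V11, V12, V13, V14, V15}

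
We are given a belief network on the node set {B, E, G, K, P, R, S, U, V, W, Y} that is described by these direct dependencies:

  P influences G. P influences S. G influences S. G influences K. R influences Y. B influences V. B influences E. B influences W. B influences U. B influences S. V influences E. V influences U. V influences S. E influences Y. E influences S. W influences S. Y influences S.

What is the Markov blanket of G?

The Markov blanket of a node is its parents, its children, and the other parents of its children.
G has parent P.
Ch(G) = {K, S}.
For each child, the remaining parents (spouses of G):
  S also has parents B, E, P, V, W, Y.
  K: no additional parents.
MB(G) = {B, E, K, P, S, V, W, Y}.

{B, E, K, P, S, V, W, Y}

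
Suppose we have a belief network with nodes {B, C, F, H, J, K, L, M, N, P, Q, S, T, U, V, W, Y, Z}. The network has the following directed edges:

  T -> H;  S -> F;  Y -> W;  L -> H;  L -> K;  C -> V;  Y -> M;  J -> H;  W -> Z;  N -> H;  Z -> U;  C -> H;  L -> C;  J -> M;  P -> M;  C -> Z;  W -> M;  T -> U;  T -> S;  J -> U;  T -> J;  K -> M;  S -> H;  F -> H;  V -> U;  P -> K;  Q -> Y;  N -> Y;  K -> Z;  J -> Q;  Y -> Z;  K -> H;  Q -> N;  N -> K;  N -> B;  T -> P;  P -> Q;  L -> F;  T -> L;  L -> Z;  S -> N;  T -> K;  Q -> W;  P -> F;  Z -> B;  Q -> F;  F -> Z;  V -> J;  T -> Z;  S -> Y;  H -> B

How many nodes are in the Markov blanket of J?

16

The Markov blanket of a node is its parents, its children, and the other parents of its children.
Parents of J: T, V.
J's children: H, M, Q, U.
Co-parents of J (other parents of its children):
  Q: P
  M: K, P, W, Y
  H: C, F, K, L, N, S, T
  U: T, V, Z
MB(J) = {C, F, H, K, L, M, N, P, Q, S, T, U, V, W, Y, Z}, which has 16 nodes.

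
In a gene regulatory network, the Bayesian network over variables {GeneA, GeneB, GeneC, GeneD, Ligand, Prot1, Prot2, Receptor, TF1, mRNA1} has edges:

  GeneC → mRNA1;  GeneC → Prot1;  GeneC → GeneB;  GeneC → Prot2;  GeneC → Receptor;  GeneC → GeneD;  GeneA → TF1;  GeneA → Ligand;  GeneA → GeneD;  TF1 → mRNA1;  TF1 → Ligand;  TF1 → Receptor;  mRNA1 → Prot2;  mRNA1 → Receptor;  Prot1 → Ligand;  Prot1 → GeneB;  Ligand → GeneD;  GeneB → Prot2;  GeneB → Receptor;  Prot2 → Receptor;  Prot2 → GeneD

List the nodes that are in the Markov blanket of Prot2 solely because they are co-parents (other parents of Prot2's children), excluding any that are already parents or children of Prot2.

Children of Prot2: GeneD, Receptor.
  Receptor also has parents GeneB, GeneC, TF1, mRNA1.
  parents(GeneD) \ {Prot2} = {GeneA, GeneC, Ligand}.
Excluding nodes already adjacent to Prot2 (GeneB, GeneC, GeneD, Receptor, mRNA1), the co-parent-only contribution is {GeneA, Ligand, TF1}.

{GeneA, Ligand, TF1}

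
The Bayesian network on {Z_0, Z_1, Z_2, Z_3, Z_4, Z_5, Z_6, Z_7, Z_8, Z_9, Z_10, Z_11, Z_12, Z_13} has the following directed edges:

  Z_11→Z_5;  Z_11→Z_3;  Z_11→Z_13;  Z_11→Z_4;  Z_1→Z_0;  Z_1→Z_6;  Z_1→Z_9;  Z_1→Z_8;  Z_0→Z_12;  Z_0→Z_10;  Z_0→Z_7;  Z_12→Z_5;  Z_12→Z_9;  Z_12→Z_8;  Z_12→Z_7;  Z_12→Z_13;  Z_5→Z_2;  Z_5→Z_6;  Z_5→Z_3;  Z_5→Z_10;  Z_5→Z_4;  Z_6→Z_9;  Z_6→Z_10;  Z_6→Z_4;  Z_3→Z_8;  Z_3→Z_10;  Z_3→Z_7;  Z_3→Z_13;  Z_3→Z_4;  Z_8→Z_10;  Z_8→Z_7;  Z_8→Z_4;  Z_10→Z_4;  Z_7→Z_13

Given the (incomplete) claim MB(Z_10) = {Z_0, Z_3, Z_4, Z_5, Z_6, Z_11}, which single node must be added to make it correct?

Z_8

Pa(Z_10) = {Z_0, Z_3, Z_5, Z_6, Z_8}.
Ch(Z_10) = {Z_4}.
Co-parents of Z_10 (other parents of its children):
  Z_4 also has parents Z_3, Z_5, Z_6, Z_8, Z_11.
MB(Z_10) = {Z_0, Z_3, Z_4, Z_5, Z_6, Z_8, Z_11}.
Comparing with the claimed set, Z_8 is missing.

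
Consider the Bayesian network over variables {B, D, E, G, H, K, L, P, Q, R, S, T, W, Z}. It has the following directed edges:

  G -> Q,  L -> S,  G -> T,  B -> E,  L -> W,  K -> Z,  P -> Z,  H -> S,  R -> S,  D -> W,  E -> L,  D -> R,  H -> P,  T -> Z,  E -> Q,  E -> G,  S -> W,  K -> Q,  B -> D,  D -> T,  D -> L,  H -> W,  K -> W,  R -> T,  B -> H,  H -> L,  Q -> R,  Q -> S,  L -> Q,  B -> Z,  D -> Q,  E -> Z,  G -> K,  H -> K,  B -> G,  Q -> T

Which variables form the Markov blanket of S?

{D, H, K, L, Q, R, W}

Ch(S) = {W}.
Pa(S) = {H, L, Q, R}.
Co-parents of S (other parents of its children):
  parents(W) \ {S} = {D, H, K, L}.
So the Markov blanket of S is {D, H, K, L, Q, R, W}.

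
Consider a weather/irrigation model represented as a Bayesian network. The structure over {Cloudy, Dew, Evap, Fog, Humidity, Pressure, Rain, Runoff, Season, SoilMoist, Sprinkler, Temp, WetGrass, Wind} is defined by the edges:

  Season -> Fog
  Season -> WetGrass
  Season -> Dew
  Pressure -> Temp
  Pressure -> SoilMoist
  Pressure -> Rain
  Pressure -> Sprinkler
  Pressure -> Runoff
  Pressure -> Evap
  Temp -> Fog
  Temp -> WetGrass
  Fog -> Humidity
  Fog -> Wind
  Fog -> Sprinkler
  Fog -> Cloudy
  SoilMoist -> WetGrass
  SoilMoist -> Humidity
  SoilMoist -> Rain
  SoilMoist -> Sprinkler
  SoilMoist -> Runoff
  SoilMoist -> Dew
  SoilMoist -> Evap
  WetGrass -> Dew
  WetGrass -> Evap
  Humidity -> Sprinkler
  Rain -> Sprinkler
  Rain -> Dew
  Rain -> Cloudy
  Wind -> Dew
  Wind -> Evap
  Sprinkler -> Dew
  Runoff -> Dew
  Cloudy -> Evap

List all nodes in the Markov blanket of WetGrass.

Pa(WetGrass) = {Season, SoilMoist, Temp}.
WetGrass has children Dew, Evap.
Parents of each child, excluding WetGrass:
  Dew: Rain, Runoff, Season, SoilMoist, Sprinkler, Wind
  Evap: Cloudy, Pressure, SoilMoist, Wind
MB(WetGrass) = {Cloudy, Dew, Evap, Pressure, Rain, Runoff, Season, SoilMoist, Sprinkler, Temp, Wind}.

{Cloudy, Dew, Evap, Pressure, Rain, Runoff, Season, SoilMoist, Sprinkler, Temp, Wind}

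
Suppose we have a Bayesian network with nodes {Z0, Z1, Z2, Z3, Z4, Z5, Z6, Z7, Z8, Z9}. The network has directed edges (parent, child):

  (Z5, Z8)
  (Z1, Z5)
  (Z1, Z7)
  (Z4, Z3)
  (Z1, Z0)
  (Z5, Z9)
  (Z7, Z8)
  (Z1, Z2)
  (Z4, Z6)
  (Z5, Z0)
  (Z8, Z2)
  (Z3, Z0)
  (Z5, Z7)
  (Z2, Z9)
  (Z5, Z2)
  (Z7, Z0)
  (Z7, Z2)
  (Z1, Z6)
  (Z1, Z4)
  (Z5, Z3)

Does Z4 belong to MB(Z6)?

Yes

Z4 is a parent of Z6.
So Z4 ∈ MB(Z6).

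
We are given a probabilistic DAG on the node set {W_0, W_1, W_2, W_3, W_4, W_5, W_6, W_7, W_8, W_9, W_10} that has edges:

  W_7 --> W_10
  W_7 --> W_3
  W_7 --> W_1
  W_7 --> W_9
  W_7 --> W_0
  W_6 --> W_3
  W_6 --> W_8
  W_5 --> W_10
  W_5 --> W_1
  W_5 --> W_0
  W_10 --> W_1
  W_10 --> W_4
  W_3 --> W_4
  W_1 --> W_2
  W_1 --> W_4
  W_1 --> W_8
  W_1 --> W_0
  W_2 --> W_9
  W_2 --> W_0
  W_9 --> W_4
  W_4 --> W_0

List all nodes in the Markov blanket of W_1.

{W_0, W_2, W_3, W_4, W_5, W_6, W_7, W_8, W_9, W_10}

W_1 has children W_0, W_2, W_4, W_8.
W_1's parents: W_5, W_7, W_10.
For each child, the remaining parents (spouses of W_1):
  W_2: no additional parents.
  W_4 also has parents W_3, W_9, W_10.
  W_8 also has parent W_6.
  parents(W_0) \ {W_1} = {W_2, W_4, W_5, W_7}.
Taking the union gives {W_0, W_2, W_3, W_4, W_5, W_6, W_7, W_8, W_9, W_10}.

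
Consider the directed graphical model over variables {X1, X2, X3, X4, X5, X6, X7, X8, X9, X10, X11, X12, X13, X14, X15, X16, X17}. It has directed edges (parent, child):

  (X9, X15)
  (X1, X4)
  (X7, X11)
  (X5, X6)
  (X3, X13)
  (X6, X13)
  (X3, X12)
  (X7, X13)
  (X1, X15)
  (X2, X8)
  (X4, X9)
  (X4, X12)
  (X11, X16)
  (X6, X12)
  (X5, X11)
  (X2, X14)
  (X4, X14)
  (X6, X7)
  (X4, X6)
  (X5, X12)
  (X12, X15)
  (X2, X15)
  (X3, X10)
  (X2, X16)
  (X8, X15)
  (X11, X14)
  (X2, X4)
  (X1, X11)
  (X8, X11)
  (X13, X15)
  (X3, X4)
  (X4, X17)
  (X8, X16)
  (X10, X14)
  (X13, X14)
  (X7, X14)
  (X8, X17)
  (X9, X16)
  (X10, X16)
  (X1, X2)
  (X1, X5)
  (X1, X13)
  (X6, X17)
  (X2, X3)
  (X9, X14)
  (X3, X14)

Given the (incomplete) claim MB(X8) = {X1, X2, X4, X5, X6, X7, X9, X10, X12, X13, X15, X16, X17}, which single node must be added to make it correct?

Recall MB(v) = parents ∪ children ∪ spouses, where spouses are the other parents of v's children.
X8's parents: X2.
Ch(X8) = {X11, X15, X16, X17}.
For each child, the remaining parents (spouses of X8):
  X11: X1, X5, X7
  X15: X1, X2, X9, X12, X13
  X16: X2, X9, X10, X11
  X17: X4, X6
MB(X8) = {X1, X2, X4, X5, X6, X7, X9, X10, X11, X12, X13, X15, X16, X17}.
Comparing with the claimed set, X11 is missing.

X11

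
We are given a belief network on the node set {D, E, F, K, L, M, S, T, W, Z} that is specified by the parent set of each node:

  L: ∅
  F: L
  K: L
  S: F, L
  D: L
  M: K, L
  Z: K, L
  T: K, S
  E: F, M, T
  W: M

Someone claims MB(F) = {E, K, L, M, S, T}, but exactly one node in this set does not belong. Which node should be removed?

Parents of F: L.
Ch(F) = {E, S}.
For each child, the remaining parents (spouses of F):
  S also has parent L.
  E's other parents are M, T.
MB(F) = {E, L, M, S, T}.
K is neither a parent, child, nor co-parent of F, so it does not belong.

K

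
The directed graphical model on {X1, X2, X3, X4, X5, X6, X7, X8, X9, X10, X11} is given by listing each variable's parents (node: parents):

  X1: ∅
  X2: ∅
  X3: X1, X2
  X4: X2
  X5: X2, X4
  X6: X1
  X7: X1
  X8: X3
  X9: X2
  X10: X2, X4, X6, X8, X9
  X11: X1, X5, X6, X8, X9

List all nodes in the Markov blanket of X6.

Pa(X6) = {X1}.
X6 has children X10, X11.
Other parents of X6's children:
  X10's other parents are X2, X4, X8, X9.
  parents(X11) \ {X6} = {X1, X5, X8, X9}.
MB(X6) = {X1, X2, X4, X5, X8, X9, X10, X11}.

{X1, X2, X4, X5, X8, X9, X10, X11}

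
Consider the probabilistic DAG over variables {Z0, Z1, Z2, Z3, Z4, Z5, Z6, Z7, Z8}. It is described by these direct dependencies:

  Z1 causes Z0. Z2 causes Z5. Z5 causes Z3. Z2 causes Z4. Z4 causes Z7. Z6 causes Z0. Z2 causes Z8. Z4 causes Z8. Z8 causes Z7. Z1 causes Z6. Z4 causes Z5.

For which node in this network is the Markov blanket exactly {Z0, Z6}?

Z1

The target node must have every member of {Z0, Z6} as a parent, child, or co-parent, and no others.
Parents of Z1: none; children: Z0, Z6; co-parents: Z6.
These exactly cover the given set, so the node is Z1.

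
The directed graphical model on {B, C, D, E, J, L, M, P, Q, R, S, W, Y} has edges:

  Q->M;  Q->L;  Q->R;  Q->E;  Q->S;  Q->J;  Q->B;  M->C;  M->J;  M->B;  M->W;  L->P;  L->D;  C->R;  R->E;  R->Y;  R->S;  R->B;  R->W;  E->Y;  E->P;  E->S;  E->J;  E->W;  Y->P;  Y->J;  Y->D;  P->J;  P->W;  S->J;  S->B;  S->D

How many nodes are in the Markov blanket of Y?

By definition, MB(Y) is built from Y's parents, Y's children, and the co-parents of Y.
Y's children: D, J, P.
Parents of Y: E, R.
For each child, the remaining parents (spouses of Y):
  P: E, L
  J: E, M, P, Q, S
  D: L, S
MB(Y) = {D, E, J, L, M, P, Q, R, S}, which has 9 nodes.

9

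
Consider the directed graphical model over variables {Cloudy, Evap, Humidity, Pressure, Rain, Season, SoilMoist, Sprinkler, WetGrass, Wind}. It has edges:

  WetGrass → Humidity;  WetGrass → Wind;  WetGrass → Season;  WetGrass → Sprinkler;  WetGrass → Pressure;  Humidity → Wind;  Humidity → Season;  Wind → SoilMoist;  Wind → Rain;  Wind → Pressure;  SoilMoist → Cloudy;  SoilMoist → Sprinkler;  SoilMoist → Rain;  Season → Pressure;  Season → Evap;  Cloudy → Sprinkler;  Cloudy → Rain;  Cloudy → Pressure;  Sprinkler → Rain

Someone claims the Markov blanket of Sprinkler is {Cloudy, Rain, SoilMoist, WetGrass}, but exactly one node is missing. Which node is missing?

Wind

Recall MB(v) = parents ∪ children ∪ spouses, where spouses are the other parents of v's children.
Parents of Sprinkler: Cloudy, SoilMoist, WetGrass.
Sprinkler's children: Rain.
For each child, the remaining parents (spouses of Sprinkler):
  Rain: Cloudy, SoilMoist, Wind
MB(Sprinkler) = {Cloudy, Rain, SoilMoist, WetGrass, Wind}.
Comparing with the claimed set, Wind is missing.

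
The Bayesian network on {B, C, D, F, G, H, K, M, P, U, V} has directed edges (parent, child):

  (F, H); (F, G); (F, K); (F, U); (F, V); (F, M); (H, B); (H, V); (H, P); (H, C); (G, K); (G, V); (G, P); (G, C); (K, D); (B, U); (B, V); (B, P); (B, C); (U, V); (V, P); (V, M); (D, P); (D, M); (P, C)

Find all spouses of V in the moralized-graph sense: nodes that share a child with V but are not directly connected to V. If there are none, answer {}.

{D}

Children of V: M, P.
  P also has parents B, D, G, H.
  parents(M) \ {V} = {D, F}.
Excluding nodes already adjacent to V (B, F, G, H, M, P, U), the co-parent-only contribution is {D}.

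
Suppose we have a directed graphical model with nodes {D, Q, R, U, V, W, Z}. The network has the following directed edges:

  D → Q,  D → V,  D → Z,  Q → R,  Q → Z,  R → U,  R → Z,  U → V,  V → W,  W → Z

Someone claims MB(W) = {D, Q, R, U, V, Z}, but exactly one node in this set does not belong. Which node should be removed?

The Markov blanket of a node is its parents, its children, and the other parents of its children.
Ch(W) = {Z}.
W's parents: V.
Other parents of W's children:
  Z: D, Q, R
MB(W) = {D, Q, R, V, Z}.
U is neither a parent, child, nor co-parent of W, so it does not belong.

U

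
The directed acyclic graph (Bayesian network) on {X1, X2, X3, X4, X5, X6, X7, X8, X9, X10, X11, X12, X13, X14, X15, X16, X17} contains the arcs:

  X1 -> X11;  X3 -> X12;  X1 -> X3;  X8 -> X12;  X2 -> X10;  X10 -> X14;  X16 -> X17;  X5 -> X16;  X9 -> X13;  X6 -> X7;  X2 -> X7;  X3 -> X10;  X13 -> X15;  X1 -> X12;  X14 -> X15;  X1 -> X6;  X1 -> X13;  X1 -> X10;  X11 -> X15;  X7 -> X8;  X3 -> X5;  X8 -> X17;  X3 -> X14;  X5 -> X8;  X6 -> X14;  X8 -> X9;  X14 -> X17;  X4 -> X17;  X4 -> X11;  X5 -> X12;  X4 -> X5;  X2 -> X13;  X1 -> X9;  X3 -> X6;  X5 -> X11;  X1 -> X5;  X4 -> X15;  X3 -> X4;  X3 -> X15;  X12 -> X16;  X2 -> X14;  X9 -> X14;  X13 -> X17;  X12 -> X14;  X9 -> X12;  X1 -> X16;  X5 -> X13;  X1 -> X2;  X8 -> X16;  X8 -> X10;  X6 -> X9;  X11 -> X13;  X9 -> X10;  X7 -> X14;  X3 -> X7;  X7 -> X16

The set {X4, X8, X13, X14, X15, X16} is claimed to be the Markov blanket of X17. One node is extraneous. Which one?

A node's Markov blanket = Pa ∪ Ch ∪ (parents of Ch other than the node itself).
X17's parents: X4, X8, X13, X14, X16.
Ch(X17) = {}.
X17 has no children, so there are no co-parents.
MB(X17) = {X4, X8, X13, X14, X16}.
X15 is neither a parent, child, nor co-parent of X17, so it does not belong.

X15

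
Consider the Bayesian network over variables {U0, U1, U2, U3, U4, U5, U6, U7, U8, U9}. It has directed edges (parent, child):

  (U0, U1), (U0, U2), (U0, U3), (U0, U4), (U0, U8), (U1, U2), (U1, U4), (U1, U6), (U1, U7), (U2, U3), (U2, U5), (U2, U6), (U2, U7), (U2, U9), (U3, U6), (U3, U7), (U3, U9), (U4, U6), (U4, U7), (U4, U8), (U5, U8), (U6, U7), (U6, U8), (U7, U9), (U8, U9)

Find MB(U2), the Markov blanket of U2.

{U0, U1, U3, U4, U5, U6, U7, U8, U9}

U2 has children U3, U5, U6, U7, U9.
Parents of U2: U0, U1.
Parents of each child, excluding U2:
  U3 also has parent U0.
  U5 has no other parent.
  parents(U6) \ {U2} = {U1, U3, U4}.
  U7's other parents are U1, U3, U4, U6.
  U9's other parents are U3, U7, U8.
Union: {U0, U1} ∪ {U3, U5, U6, U7, U9} ∪ {U0, U1, U3, U4, U6, U7, U8} = {U0, U1, U3, U4, U5, U6, U7, U8, U9}.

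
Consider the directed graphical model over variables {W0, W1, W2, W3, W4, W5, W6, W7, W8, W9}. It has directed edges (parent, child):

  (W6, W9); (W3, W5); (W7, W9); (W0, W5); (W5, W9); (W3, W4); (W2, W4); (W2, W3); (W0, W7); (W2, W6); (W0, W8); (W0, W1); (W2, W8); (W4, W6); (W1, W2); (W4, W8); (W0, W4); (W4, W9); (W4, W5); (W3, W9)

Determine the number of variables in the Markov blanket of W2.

The Markov blanket of a node is its parents, its children, and the other parents of its children.
Parents of W2: W1.
Children of W2: W3, W4, W6, W8.
For each child, the remaining parents (spouses of W2):
  W3 has no other parent.
  W4's other parents are W0, W3.
  W6 also has parent W4.
  W8's other parents are W0, W4.
MB(W2) = {W0, W1, W3, W4, W6, W8}, which has 6 nodes.

6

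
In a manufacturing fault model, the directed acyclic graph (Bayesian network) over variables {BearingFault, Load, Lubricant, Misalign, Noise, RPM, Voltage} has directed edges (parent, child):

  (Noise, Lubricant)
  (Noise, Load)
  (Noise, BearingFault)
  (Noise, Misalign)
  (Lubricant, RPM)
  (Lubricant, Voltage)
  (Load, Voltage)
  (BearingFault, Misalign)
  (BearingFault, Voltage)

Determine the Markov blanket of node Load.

A node's Markov blanket = Pa ∪ Ch ∪ (parents of Ch other than the node itself).
Ch(Load) = {Voltage}.
Parents of Load: Noise.
Parents of each child, excluding Load:
  Voltage: BearingFault, Lubricant
So the Markov blanket of Load is {BearingFault, Lubricant, Noise, Voltage}.

{BearingFault, Lubricant, Noise, Voltage}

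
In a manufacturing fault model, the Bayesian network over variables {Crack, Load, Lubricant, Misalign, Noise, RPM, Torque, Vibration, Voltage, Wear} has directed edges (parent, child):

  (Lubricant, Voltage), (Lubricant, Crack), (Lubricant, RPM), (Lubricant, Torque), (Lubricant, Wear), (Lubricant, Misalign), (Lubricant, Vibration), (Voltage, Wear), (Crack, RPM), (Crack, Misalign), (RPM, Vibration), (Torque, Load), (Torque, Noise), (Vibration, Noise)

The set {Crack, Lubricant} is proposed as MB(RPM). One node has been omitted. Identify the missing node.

Ch(RPM) = {Vibration}.
RPM's parents: Crack, Lubricant.
Parents of each child, excluding RPM:
  Vibration: Lubricant
MB(RPM) = {Crack, Lubricant, Vibration}.
Comparing with the claimed set, Vibration is missing.

Vibration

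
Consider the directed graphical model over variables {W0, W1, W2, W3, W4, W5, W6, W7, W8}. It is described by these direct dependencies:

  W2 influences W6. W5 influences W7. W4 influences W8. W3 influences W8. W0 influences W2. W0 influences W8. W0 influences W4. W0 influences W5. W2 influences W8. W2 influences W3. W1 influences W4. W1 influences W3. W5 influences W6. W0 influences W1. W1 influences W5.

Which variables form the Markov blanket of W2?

A node's Markov blanket = Pa ∪ Ch ∪ (parents of Ch other than the node itself).
Pa(W2) = {W0}.
W2's children: W3, W6, W8.
Other parents of W2's children:
  W3: W1
  W6: W5
  W8: W0, W3, W4
MB(W2) = {W0, W1, W3, W4, W5, W6, W8}.

{W0, W1, W3, W4, W5, W6, W8}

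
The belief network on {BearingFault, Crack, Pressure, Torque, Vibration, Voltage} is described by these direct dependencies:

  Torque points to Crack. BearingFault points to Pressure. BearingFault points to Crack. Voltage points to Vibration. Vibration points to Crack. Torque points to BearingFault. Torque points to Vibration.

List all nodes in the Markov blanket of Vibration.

Pa(Vibration) = {Torque, Voltage}.
Vibration's children: Crack.
Other parents of Vibration's children:
  parents(Crack) \ {Vibration} = {BearingFault, Torque}.
Union: {Torque, Voltage} ∪ {Crack} ∪ {BearingFault, Torque} = {BearingFault, Crack, Torque, Voltage}.

{BearingFault, Crack, Torque, Voltage}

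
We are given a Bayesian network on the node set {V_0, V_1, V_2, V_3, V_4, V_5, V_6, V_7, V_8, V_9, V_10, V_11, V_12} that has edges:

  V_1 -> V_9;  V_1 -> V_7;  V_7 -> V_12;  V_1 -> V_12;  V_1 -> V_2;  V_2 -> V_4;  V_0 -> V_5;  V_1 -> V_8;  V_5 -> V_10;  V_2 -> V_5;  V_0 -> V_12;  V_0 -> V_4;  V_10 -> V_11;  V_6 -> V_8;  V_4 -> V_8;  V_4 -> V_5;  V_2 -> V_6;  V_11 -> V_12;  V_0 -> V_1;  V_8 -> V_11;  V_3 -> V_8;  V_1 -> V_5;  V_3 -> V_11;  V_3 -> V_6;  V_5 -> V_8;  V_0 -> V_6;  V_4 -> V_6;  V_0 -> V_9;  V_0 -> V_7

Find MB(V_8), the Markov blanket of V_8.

The Markov blanket of a node is its parents, its children, and the other parents of its children.
Children of V_8: V_11.
Parents of V_8: V_1, V_3, V_4, V_5, V_6.
Co-parents of V_8 (other parents of its children):
  V_11 also has parents V_3, V_10.
So the Markov blanket of V_8 is {V_1, V_3, V_4, V_5, V_6, V_10, V_11}.

{V_1, V_3, V_4, V_5, V_6, V_10, V_11}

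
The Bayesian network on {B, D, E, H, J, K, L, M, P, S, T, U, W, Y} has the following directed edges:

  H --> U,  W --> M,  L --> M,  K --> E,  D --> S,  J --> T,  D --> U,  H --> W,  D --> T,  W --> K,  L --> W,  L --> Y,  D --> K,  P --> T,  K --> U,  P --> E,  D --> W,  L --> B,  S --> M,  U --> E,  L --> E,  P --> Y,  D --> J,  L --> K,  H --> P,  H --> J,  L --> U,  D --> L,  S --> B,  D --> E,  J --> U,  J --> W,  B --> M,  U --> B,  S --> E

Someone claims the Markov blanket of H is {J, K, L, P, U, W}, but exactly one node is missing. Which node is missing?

A node's Markov blanket = Pa ∪ Ch ∪ (parents of Ch other than the node itself).
Parents of H: none.
H has children J, P, U, W.
For each child, the remaining parents (spouses of H):
  P has no other parent.
  J also has parent D.
  W also has parents D, J, L.
  parents(U) \ {H} = {D, J, K, L}.
MB(H) = {D, J, K, L, P, U, W}.
Comparing with the claimed set, D is missing.

D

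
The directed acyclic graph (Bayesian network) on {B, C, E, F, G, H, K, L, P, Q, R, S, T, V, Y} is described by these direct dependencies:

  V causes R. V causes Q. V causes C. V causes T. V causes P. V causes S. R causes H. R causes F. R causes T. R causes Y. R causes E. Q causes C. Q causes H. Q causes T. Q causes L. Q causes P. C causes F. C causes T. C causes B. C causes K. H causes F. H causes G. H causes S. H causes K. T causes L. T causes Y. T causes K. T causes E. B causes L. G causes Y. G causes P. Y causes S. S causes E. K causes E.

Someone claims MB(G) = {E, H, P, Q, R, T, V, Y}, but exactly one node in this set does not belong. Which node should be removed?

E

Recall MB(v) = parents ∪ children ∪ spouses, where spouses are the other parents of v's children.
G's parents: H.
Ch(G) = {P, Y}.
For each child, the remaining parents (spouses of G):
  Y: R, T
  P: Q, V
MB(G) = {H, P, Q, R, T, V, Y}.
E is neither a parent, child, nor co-parent of G, so it does not belong.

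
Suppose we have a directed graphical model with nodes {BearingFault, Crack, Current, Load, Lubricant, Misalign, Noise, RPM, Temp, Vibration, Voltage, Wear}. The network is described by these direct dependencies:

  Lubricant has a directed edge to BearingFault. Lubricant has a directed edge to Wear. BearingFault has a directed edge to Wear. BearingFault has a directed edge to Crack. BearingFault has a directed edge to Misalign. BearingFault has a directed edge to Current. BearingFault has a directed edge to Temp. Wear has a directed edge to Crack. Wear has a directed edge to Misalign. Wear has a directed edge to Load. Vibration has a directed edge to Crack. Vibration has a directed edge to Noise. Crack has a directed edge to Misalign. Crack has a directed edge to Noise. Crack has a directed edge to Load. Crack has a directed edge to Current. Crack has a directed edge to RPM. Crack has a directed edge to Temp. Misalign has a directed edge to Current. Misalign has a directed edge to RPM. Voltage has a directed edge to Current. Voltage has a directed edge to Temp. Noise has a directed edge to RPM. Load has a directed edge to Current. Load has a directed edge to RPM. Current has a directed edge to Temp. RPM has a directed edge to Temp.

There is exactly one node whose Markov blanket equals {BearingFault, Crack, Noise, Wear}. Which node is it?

The target node must have every member of {BearingFault, Crack, Noise, Wear} as a parent, child, or co-parent, and no others.
Parents of Vibration: none; children: Crack, Noise; co-parents: BearingFault, Crack, Wear.
These exactly cover the given set, so the node is Vibration.

Vibration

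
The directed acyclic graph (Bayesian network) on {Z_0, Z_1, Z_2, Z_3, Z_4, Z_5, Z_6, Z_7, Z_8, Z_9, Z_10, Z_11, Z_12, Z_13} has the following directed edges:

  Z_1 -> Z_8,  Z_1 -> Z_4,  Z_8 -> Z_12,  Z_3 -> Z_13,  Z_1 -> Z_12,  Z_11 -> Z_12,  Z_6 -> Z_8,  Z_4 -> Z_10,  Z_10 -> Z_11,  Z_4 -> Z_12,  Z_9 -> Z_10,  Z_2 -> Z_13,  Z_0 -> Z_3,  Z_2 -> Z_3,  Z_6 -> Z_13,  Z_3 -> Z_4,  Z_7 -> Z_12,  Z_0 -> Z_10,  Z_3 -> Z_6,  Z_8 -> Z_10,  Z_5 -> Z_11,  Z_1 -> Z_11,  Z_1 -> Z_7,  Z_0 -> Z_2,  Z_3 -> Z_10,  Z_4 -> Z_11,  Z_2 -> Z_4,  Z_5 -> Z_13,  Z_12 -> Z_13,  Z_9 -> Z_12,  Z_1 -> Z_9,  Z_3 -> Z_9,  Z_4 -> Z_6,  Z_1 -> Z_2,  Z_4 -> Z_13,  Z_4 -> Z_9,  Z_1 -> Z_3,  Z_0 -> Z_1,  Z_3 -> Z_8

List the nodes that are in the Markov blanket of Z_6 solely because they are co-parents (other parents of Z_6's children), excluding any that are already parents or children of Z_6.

Children of Z_6: Z_8, Z_13.
  Z_8: Z_1, Z_3
  Z_13: Z_2, Z_3, Z_4, Z_5, Z_12
Excluding nodes already adjacent to Z_6 (Z_3, Z_4, Z_8, Z_13), the co-parent-only contribution is {Z_1, Z_2, Z_5, Z_12}.

{Z_1, Z_2, Z_5, Z_12}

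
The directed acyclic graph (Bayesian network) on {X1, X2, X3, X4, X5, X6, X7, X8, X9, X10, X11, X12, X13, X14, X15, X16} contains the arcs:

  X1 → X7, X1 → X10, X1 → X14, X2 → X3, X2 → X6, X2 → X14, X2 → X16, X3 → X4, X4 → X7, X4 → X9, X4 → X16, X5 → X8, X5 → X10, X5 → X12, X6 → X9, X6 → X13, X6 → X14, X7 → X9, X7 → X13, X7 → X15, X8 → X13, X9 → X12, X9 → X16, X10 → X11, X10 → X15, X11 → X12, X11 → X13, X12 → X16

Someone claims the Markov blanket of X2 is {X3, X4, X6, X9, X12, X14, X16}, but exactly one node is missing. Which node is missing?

Pa(X2) = {}.
X2 has children X3, X6, X14, X16.
Parents of each child, excluding X2:
  X3 has no other parent.
  X6 has no other parent.
  parents(X14) \ {X2} = {X1, X6}.
  X16's other parents are X4, X9, X12.
MB(X2) = {X1, X3, X4, X6, X9, X12, X14, X16}.
Comparing with the claimed set, X1 is missing.

X1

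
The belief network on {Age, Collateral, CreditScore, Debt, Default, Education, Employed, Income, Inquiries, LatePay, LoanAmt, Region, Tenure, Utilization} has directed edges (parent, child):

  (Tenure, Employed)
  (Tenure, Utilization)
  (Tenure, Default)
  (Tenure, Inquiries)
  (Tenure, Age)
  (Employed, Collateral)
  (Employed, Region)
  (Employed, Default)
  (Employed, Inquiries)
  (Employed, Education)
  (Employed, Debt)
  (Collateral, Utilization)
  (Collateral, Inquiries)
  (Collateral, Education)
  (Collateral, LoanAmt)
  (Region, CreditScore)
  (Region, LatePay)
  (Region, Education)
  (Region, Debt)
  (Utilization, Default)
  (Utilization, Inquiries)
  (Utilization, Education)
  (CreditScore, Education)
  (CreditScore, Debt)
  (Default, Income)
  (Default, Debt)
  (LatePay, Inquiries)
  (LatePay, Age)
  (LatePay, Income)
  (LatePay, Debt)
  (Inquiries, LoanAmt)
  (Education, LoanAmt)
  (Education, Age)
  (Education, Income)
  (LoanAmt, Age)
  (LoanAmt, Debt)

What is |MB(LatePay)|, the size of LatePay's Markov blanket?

13

A node's Markov blanket = Pa ∪ Ch ∪ (parents of Ch other than the node itself).
LatePay has parent Region.
LatePay's children: Age, Debt, Income, Inquiries.
For each child, the remaining parents (spouses of LatePay):
  Inquiries also has parents Collateral, Employed, Tenure, Utilization.
  Age's other parents are Education, LoanAmt, Tenure.
  Income's other parents are Default, Education.
  parents(Debt) \ {LatePay} = {CreditScore, Default, Employed, LoanAmt, Region}.
MB(LatePay) = {Age, Collateral, CreditScore, Debt, Default, Education, Employed, Income, Inquiries, LoanAmt, Region, Tenure, Utilization}, which has 13 nodes.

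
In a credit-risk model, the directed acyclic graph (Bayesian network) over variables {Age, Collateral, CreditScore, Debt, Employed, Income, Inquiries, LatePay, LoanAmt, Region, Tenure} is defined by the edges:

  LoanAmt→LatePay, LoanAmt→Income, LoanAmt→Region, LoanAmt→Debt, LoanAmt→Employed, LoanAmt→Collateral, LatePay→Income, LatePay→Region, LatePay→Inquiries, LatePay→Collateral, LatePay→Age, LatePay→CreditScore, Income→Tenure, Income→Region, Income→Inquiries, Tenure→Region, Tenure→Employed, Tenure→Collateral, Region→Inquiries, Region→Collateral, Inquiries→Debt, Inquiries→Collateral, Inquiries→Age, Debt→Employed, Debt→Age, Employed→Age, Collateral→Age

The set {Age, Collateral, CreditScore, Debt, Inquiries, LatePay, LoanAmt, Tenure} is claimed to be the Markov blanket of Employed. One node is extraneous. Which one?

CreditScore

By definition, MB(Employed) is built from Employed's parents, Employed's children, and the co-parents of Employed.
Pa(Employed) = {Debt, LoanAmt, Tenure}.
Children of Employed: Age.
Co-parents of Employed (other parents of its children):
  Age's other parents are Collateral, Debt, Inquiries, LatePay.
MB(Employed) = {Age, Collateral, Debt, Inquiries, LatePay, LoanAmt, Tenure}.
CreditScore is neither a parent, child, nor co-parent of Employed, so it does not belong.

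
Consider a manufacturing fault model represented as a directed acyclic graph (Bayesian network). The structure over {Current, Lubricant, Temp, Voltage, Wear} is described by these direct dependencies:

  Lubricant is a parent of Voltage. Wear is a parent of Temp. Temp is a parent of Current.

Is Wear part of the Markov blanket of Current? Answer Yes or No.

Parents of Current: Temp.
Current has no children.
Current has no children, so there are no co-parents.
MB(Current) = {Temp}; Wear is not in this set.

No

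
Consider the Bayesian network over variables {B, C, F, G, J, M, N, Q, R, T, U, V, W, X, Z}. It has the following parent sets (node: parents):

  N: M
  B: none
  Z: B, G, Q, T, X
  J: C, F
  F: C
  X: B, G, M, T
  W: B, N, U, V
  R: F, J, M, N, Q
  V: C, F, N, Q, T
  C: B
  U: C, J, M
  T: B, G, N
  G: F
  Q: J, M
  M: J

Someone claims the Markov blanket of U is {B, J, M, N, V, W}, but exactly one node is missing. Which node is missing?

The Markov blanket of a node is its parents, its children, and the other parents of its children.
U's parents: C, J, M.
Children of U: W.
Other parents of U's children:
  W's other parents are B, N, V.
MB(U) = {B, C, J, M, N, V, W}.
Comparing with the claimed set, C is missing.

C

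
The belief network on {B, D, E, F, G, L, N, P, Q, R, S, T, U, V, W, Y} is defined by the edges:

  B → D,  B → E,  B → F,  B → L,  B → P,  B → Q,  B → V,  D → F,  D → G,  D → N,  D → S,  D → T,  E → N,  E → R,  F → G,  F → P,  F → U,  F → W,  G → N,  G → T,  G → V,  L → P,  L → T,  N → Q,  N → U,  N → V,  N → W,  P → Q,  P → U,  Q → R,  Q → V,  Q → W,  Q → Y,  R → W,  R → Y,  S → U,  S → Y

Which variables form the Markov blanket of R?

By definition, MB(R) is built from R's parents, R's children, and the co-parents of R.
Pa(R) = {E, Q}.
Children of R: W, Y.
Co-parents of R (other parents of its children):
  W also has parents F, N, Q.
  parents(Y) \ {R} = {Q, S}.
MB(R) = {E, F, N, Q, S, W, Y}.

{E, F, N, Q, S, W, Y}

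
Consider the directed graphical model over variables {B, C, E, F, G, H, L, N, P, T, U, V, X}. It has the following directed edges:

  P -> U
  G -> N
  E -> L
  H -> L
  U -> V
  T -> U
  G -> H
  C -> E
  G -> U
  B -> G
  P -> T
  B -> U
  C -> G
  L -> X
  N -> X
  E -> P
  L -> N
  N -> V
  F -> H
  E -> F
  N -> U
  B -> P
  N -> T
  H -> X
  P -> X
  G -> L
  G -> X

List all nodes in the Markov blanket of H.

{E, F, G, L, N, P, X}

By definition, MB(H) is built from H's parents, H's children, and the co-parents of H.
H's parents: F, G.
Children of H: L, X.
Other parents of H's children:
  parents(L) \ {H} = {E, G}.
  X also has parents G, L, N, P.
MB(H) = {E, F, G, L, N, P, X}.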